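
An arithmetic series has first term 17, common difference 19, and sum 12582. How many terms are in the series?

Using S = n/2 × [2a + (n-1)d]
12582 = n/2 × [2(17) + (n-1)(19)]
12582 = n/2 × [34 + 19n - 19]
25164 = n × [15 + 19n]
19n² + (15)n - 25164 = 0
Discriminant: Δ = (15)² - 4(19)(-25164) = 225 + 1912464 = 1912689
√Δ = 1383
n = [-(15) + √Δ] / (2·19) = (-15 + 1383) / 38 = 1368 / 38 = 36
(The negative root is discarded since n must be a positive integer.)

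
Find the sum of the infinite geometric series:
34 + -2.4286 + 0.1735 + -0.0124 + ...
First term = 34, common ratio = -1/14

For |r| < 1, S = a / (1 - r)
S = 34 / (1 - (-1/14))
S = 34 / (15/14)
S = 476/15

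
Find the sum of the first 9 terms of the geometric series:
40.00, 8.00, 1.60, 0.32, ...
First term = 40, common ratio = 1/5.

Sₙ = a(1 - rⁿ) / (1 - r)
S_9 = 40(1 - (1/5)^9) / (1 - (1/5))
S_9 = 40(1 - (1/1953125)) / (4/5)
S_9 = 3906248/78125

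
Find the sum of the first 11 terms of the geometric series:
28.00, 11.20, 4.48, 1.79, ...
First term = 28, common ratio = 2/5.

Sₙ = a(1 - rⁿ) / (1 - r)
S_11 = 28(1 - (2/5)^11) / (1 - (2/5))
S_11 = 28(1 - (2048/48828125)) / (3/5)
S_11 = 455710052/9765625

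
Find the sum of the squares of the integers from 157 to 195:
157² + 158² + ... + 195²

Use ∑_{k=1}^{n} k² = n(n+1)(2n+1)/6, then subtract the first 156 terms.
∑_{k=1}^{195} k² = 195×196×391/6 = 2490670
∑_{k=1}^{156} k² = 156×157×313/6 = 1277666
∑_{k=157}^{195} k² = 2490670 - 1277666 = 1213004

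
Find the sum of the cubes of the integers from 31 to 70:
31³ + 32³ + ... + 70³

Use ∑_{k=1}^{n} k³ = [n(n+1)/2]², then subtract the first 30 terms.
∑_{k=1}^{70} k³ = [70×71/2]² = 2485² = 6175225
∑_{k=1}^{30} k³ = [30×31/2]² = 465² = 216225
∑_{k=31}^{70} k³ = 6175225 - 216225 = 5959000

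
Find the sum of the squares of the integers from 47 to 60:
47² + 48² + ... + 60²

Use ∑_{k=1}^{n} k² = n(n+1)(2n+1)/6, then subtract the first 46 terms.
∑_{k=1}^{60} k² = 60×61×121/6 = 73810
∑_{k=1}^{46} k² = 46×47×93/6 = 33511
∑_{k=47}^{60} k² = 73810 - 33511 = 40299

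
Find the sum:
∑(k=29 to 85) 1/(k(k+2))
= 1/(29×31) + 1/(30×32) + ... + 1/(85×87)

Partial fractions: 1/(k(k+2)) = (1/2)[1/k - 1/(k+2)]
Telescoping leaves the first two and last two terms:
= (1/2)[1/29 + 1/30 - 1/86 - 1/87]
= 418/18705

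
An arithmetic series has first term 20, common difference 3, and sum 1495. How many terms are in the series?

Using S = n/2 × [2a + (n-1)d]
1495 = n/2 × [2(20) + (n-1)(3)]
1495 = n/2 × [40 + 3n - 3]
2990 = n × [37 + 3n]
3n² + (37)n - 2990 = 0
Discriminant: Δ = (37)² - 4(3)(-2990) = 1369 + 35880 = 37249
√Δ = 193
n = [-(37) + √Δ] / (2·3) = (-37 + 193) / 6 = 156 / 6 = 26
(The negative root is discarded since n must be a positive integer.)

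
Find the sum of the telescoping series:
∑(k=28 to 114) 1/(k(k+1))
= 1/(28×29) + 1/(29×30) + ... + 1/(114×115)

Partial fractions: 1/(k(k+1)) = 1/k - 1/(k+1)
The series telescopes:
= (1/28 - 1/29) + (1/29 - 1/30) + ... + (1/114 - 1/115)
= 1/28 - 1/115
= 87/3220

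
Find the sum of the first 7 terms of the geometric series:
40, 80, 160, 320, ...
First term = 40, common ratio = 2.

Sₙ = a(1 - rⁿ) / (1 - r)
S_7 = 40(1 - 2^7) / (1 - 2)
S_7 = 40(1 - 128) / (-1)
S_7 = 5080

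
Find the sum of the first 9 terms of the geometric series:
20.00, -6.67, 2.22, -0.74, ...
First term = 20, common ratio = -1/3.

Sₙ = a(1 - rⁿ) / (1 - r)
S_9 = 20(1 - (-1/3)^9) / (1 - (-1/3))
S_9 = 20(1 - (-1/19683)) / (4/3)
S_9 = 98420/6561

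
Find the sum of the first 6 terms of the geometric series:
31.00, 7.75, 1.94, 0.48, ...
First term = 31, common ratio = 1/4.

Sₙ = a(1 - rⁿ) / (1 - r)
S_6 = 31(1 - (1/4)^6) / (1 - (1/4))
S_6 = 31(1 - (1/4096)) / (3/4)
S_6 = 42315/1024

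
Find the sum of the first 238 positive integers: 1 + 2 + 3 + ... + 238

Formula: ∑k = n(n+1)/2
= 238×239/2
= 56882/2
= 28441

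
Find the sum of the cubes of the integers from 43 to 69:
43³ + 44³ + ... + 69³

Use ∑_{k=1}^{n} k³ = [n(n+1)/2]², then subtract the first 42 terms.
∑_{k=1}^{69} k³ = [69×70/2]² = 2415² = 5832225
∑_{k=1}^{42} k³ = [42×43/2]² = 903² = 815409
∑_{k=43}^{69} k³ = 5832225 - 815409 = 5016816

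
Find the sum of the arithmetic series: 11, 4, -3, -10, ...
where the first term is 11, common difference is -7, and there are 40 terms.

Sₙ = n/2 × (first + last)
Last term = a + (n-1)d = 11 + (40-1)×(-7) = -262
S_40 = 40/2 × (11 + (-262))
S_40 = 40/2 × (-251) = -5020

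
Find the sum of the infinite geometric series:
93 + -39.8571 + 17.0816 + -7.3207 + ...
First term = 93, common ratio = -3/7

For |r| < 1, S = a / (1 - r)
S = 93 / (1 - (-3/7))
S = 93 / (10/7)
S = 651/10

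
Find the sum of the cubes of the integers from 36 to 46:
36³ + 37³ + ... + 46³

Use ∑_{k=1}^{n} k³ = [n(n+1)/2]², then subtract the first 35 terms.
∑_{k=1}^{46} k³ = [46×47/2]² = 1081² = 1168561
∑_{k=1}^{35} k³ = [35×36/2]² = 630² = 396900
∑_{k=36}^{46} k³ = 1168561 - 396900 = 771661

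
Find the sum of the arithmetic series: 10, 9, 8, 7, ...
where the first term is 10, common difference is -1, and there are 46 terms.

Sₙ = n/2 × (first + last)
Last term = a + (n-1)d = 10 + (46-1)×(-1) = -35
S_46 = 46/2 × (10 + (-35))
S_46 = 46/2 × (-25) = -575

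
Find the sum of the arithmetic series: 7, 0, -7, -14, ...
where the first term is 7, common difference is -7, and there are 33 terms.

Sₙ = n/2 × (first + last)
Last term = a + (n-1)d = 7 + (33-1)×(-7) = -217
S_33 = 33/2 × (7 + (-217))
S_33 = 33/2 × (-210) = -3465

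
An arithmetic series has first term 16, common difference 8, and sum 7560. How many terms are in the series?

Using S = n/2 × [2a + (n-1)d]
7560 = n/2 × [2(16) + (n-1)(8)]
7560 = n/2 × [32 + 8n - 8]
15120 = n × [24 + 8n]
8n² + (24)n - 15120 = 0
Discriminant: Δ = (24)² - 4(8)(-15120) = 576 + 483840 = 484416
√Δ = 696
n = [-(24) + √Δ] / (2·8) = (-24 + 696) / 16 = 672 / 16 = 42
(The negative root is discarded since n must be a positive integer.)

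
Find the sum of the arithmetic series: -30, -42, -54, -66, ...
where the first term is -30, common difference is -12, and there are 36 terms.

Sₙ = n/2 × (first + last)
Last term = a + (n-1)d = -30 + (36-1)×(-12) = -450
S_36 = 36/2 × (-30 + (-450))
S_36 = 36/2 × (-480) = -8640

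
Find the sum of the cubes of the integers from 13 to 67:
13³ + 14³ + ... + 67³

Use ∑_{k=1}^{n} k³ = [n(n+1)/2]², then subtract the first 12 terms.
∑_{k=1}^{67} k³ = [67×68/2]² = 2278² = 5189284
∑_{k=1}^{12} k³ = [12×13/2]² = 78² = 6084
∑_{k=13}^{67} k³ = 5189284 - 6084 = 5183200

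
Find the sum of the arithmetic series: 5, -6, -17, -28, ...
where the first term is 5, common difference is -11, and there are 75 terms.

Sₙ = n/2 × (first + last)
Last term = a + (n-1)d = 5 + (75-1)×(-11) = -809
S_75 = 75/2 × (5 + (-809))
S_75 = 75/2 × (-804) = -30150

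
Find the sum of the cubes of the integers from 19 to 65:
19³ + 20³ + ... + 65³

Use ∑_{k=1}^{n} k³ = [n(n+1)/2]², then subtract the first 18 terms.
∑_{k=1}^{65} k³ = [65×66/2]² = 2145² = 4601025
∑_{k=1}^{18} k³ = [18×19/2]² = 171² = 29241
∑_{k=19}^{65} k³ = 4601025 - 29241 = 4571784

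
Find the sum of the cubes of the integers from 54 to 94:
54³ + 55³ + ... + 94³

Use ∑_{k=1}^{n} k³ = [n(n+1)/2]², then subtract the first 53 terms.
∑_{k=1}^{94} k³ = [94×95/2]² = 4465² = 19936225
∑_{k=1}^{53} k³ = [53×54/2]² = 1431² = 2047761
∑_{k=54}^{94} k³ = 19936225 - 2047761 = 17888464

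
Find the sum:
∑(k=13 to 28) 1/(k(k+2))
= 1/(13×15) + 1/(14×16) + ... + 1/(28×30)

Partial fractions: 1/(k(k+2)) = (1/2)[1/k - 1/(k+2)]
Telescoping leaves the first two and last two terms:
= (1/2)[1/13 + 1/14 - 1/29 - 1/30]
= 1594/39585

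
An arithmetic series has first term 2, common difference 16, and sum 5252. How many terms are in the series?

Using S = n/2 × [2a + (n-1)d]
5252 = n/2 × [2(2) + (n-1)(16)]
5252 = n/2 × [4 + 16n - 16]
10504 = n × [-12 + 16n]
16n² + (-12)n - 10504 = 0
Discriminant: Δ = (-12)² - 4(16)(-10504) = 144 + 672256 = 672400
√Δ = 820
n = [-(-12) + √Δ] / (2·16) = (12 + 820) / 32 = 832 / 32 = 26
(The negative root is discarded since n must be a positive integer.)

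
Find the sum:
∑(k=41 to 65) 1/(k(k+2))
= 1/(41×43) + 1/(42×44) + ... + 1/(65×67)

Partial fractions: 1/(k(k+2)) = (1/2)[1/k - 1/(k+2)]
Telescoping leaves the first two and last two terms:
= (1/2)[1/41 + 1/42 - 1/66 - 1/67]
= 5750/634557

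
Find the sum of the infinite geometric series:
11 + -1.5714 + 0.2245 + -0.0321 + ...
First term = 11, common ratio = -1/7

For |r| < 1, S = a / (1 - r)
S = 11 / (1 - (-1/7))
S = 11 / (8/7)
S = 77/8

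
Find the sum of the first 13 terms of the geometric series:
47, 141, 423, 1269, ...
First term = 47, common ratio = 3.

Sₙ = a(1 - rⁿ) / (1 - r)
S_13 = 47(1 - 3^13) / (1 - 3)
S_13 = 47(1 - 1594323) / (-2)
S_13 = 37466567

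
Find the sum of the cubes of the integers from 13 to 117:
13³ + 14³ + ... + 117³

Use ∑_{k=1}^{n} k³ = [n(n+1)/2]², then subtract the first 12 terms.
∑_{k=1}^{117} k³ = [117×118/2]² = 6903² = 47651409
∑_{k=1}^{12} k³ = [12×13/2]² = 78² = 6084
∑_{k=13}^{117} k³ = 47651409 - 6084 = 47645325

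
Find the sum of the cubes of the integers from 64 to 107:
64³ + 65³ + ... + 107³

Use ∑_{k=1}^{n} k³ = [n(n+1)/2]², then subtract the first 63 terms.
∑_{k=1}^{107} k³ = [107×108/2]² = 5778² = 33385284
∑_{k=1}^{63} k³ = [63×64/2]² = 2016² = 4064256
∑_{k=64}^{107} k³ = 33385284 - 4064256 = 29321028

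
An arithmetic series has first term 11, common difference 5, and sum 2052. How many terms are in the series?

Using S = n/2 × [2a + (n-1)d]
2052 = n/2 × [2(11) + (n-1)(5)]
2052 = n/2 × [22 + 5n - 5]
4104 = n × [17 + 5n]
5n² + (17)n - 4104 = 0
Discriminant: Δ = (17)² - 4(5)(-4104) = 289 + 82080 = 82369
√Δ = 287
n = [-(17) + √Δ] / (2·5) = (-17 + 287) / 10 = 270 / 10 = 27
(The negative root is discarded since n must be a positive integer.)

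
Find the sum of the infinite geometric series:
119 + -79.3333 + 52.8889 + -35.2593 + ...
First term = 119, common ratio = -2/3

For |r| < 1, S = a / (1 - r)
S = 119 / (1 - (-2/3))
S = 119 / (5/3)
S = 357/5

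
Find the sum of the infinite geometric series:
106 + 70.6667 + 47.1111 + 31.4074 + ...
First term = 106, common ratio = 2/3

For |r| < 1, S = a / (1 - r)
S = 106 / (1 - (2/3))
S = 106 / (1/3)
S = 318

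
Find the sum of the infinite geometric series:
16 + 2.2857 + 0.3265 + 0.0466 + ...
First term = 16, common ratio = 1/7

For |r| < 1, S = a / (1 - r)
S = 16 / (1 - (1/7))
S = 16 / (6/7)
S = 56/3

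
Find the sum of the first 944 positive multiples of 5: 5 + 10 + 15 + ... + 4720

Factor out 5: = 5(1 + 2 + ... + 944) = 5 × n(n+1)/2
= 5 × 944×945/2
= 5 × 446040
= 2230200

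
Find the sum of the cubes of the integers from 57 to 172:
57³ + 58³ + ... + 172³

Use ∑_{k=1}^{n} k³ = [n(n+1)/2]², then subtract the first 56 terms.
∑_{k=1}^{172} k³ = [172×173/2]² = 14878² = 221354884
∑_{k=1}^{56} k³ = [56×57/2]² = 1596² = 2547216
∑_{k=57}^{172} k³ = 221354884 - 2547216 = 218807668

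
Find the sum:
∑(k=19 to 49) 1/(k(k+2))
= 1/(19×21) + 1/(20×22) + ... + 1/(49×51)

Partial fractions: 1/(k(k+2)) = (1/2)[1/k - 1/(k+2)]
Telescoping leaves the first two and last two terms:
= (1/2)[1/19 + 1/20 - 1/50 - 1/51]
= 6107/193800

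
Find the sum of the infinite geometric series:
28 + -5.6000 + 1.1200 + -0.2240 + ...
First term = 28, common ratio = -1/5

For |r| < 1, S = a / (1 - r)
S = 28 / (1 - (-1/5))
S = 28 / (6/5)
S = 70/3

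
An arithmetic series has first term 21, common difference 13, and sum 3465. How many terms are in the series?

Using S = n/2 × [2a + (n-1)d]
3465 = n/2 × [2(21) + (n-1)(13)]
3465 = n/2 × [42 + 13n - 13]
6930 = n × [29 + 13n]
13n² + (29)n - 6930 = 0
Discriminant: Δ = (29)² - 4(13)(-6930) = 841 + 360360 = 361201
√Δ = 601
n = [-(29) + √Δ] / (2·13) = (-29 + 601) / 26 = 572 / 26 = 22
(The negative root is discarded since n must be a positive integer.)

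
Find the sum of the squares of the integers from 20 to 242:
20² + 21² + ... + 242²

Use ∑_{k=1}^{n} k² = n(n+1)(2n+1)/6, then subtract the first 19 terms.
∑_{k=1}^{242} k² = 242×243×485/6 = 4753485
∑_{k=1}^{19} k² = 19×20×39/6 = 2470
∑_{k=20}^{242} k² = 4753485 - 2470 = 4751015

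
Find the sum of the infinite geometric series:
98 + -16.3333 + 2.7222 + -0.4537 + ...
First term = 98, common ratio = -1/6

For |r| < 1, S = a / (1 - r)
S = 98 / (1 - (-1/6))
S = 98 / (7/6)
S = 84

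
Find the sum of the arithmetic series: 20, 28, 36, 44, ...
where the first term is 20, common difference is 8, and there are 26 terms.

Sₙ = n/2 × (first + last)
Last term = a + (n-1)d = 20 + (26-1)×8 = 220
S_26 = 26/2 × (20 + 220)
S_26 = 26/2 × 240 = 3120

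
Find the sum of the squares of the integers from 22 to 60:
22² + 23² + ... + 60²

Use ∑_{k=1}^{n} k² = n(n+1)(2n+1)/6, then subtract the first 21 terms.
∑_{k=1}^{60} k² = 60×61×121/6 = 73810
∑_{k=1}^{21} k² = 21×22×43/6 = 3311
∑_{k=22}^{60} k² = 73810 - 3311 = 70499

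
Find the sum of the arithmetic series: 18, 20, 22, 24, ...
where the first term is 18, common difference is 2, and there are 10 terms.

Sₙ = n/2 × (first + last)
Last term = a + (n-1)d = 18 + (10-1)×2 = 36
S_10 = 10/2 × (18 + 36)
S_10 = 10/2 × 54 = 270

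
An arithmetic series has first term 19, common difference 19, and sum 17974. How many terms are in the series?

Using S = n/2 × [2a + (n-1)d]
17974 = n/2 × [2(19) + (n-1)(19)]
17974 = n/2 × [38 + 19n - 19]
35948 = n × [19 + 19n]
19n² + (19)n - 35948 = 0
Discriminant: Δ = (19)² - 4(19)(-35948) = 361 + 2732048 = 2732409
√Δ = 1653
n = [-(19) + √Δ] / (2·19) = (-19 + 1653) / 38 = 1634 / 38 = 43
(The negative root is discarded since n must be a positive integer.)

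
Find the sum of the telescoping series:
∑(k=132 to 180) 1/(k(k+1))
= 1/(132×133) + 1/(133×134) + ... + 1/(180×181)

Partial fractions: 1/(k(k+1)) = 1/k - 1/(k+1)
The series telescopes:
= (1/132 - 1/133) + (1/133 - 1/134) + ... + (1/180 - 1/181)
= 1/132 - 1/181
= 49/23892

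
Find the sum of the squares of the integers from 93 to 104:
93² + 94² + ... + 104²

Use ∑_{k=1}^{n} k² = n(n+1)(2n+1)/6, then subtract the first 92 terms.
∑_{k=1}^{104} k² = 104×105×209/6 = 380380
∑_{k=1}^{92} k² = 92×93×185/6 = 263810
∑_{k=93}^{104} k² = 380380 - 263810 = 116570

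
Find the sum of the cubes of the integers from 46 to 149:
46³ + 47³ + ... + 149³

Use ∑_{k=1}^{n} k³ = [n(n+1)/2]², then subtract the first 45 terms.
∑_{k=1}^{149} k³ = [149×150/2]² = 11175² = 124880625
∑_{k=1}^{45} k³ = [45×46/2]² = 1035² = 1071225
∑_{k=46}^{149} k³ = 124880625 - 1071225 = 123809400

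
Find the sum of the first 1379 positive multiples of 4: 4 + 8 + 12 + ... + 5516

Factor out 4: = 4(1 + 2 + ... + 1379) = 4 × n(n+1)/2
= 4 × 1379×1380/2
= 4 × 951510
= 3806040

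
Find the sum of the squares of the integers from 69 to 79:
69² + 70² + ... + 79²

Use ∑_{k=1}^{n} k² = n(n+1)(2n+1)/6, then subtract the first 68 terms.
∑_{k=1}^{79} k² = 79×80×159/6 = 167480
∑_{k=1}^{68} k² = 68×69×137/6 = 107134
∑_{k=69}^{79} k² = 167480 - 107134 = 60346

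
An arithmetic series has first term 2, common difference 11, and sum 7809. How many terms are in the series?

Using S = n/2 × [2a + (n-1)d]
7809 = n/2 × [2(2) + (n-1)(11)]
7809 = n/2 × [4 + 11n - 11]
15618 = n × [-7 + 11n]
11n² + (-7)n - 15618 = 0
Discriminant: Δ = (-7)² - 4(11)(-15618) = 49 + 687192 = 687241
√Δ = 829
n = [-(-7) + √Δ] / (2·11) = (7 + 829) / 22 = 836 / 22 = 38
(The negative root is discarded since n must be a positive integer.)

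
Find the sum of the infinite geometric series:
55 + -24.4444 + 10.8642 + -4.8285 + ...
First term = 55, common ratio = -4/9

For |r| < 1, S = a / (1 - r)
S = 55 / (1 - (-4/9))
S = 55 / (13/9)
S = 495/13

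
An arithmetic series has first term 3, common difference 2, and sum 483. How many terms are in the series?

Using S = n/2 × [2a + (n-1)d]
483 = n/2 × [2(3) + (n-1)(2)]
483 = n/2 × [6 + 2n - 2]
966 = n × [4 + 2n]
2n² + (4)n - 966 = 0
Discriminant: Δ = (4)² - 4(2)(-966) = 16 + 7728 = 7744
√Δ = 88
n = [-(4) + √Δ] / (2·2) = (-4 + 88) / 4 = 84 / 4 = 21
(The negative root is discarded since n must be a positive integer.)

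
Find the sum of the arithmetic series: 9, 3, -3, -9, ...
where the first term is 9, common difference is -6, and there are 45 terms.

Sₙ = n/2 × (first + last)
Last term = a + (n-1)d = 9 + (45-1)×(-6) = -255
S_45 = 45/2 × (9 + (-255))
S_45 = 45/2 × (-246) = -5535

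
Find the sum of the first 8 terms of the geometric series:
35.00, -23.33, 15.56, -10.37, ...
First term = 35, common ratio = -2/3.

Sₙ = a(1 - rⁿ) / (1 - r)
S_8 = 35(1 - (-2/3)^8) / (1 - (-2/3))
S_8 = 35(1 - (256/6561)) / (5/3)
S_8 = 44135/2187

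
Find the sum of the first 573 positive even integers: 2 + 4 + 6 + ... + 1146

Sum of first n even numbers = n(n+1)
= 573×574
= 328902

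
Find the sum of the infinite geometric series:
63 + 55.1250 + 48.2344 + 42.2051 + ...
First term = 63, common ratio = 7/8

For |r| < 1, S = a / (1 - r)
S = 63 / (1 - (7/8))
S = 63 / (1/8)
S = 504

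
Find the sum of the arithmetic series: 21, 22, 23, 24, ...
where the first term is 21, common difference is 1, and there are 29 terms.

Sₙ = n/2 × (first + last)
Last term = a + (n-1)d = 21 + (29-1)×1 = 49
S_29 = 29/2 × (21 + 49)
S_29 = 29/2 × 70 = 1015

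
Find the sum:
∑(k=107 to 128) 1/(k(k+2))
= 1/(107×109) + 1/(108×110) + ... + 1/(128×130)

Partial fractions: 1/(k(k+2)) = (1/2)[1/k - 1/(k+2)]
Telescoping leaves the first two and last two terms:
= (1/2)[1/107 + 1/108 - 1/129 - 1/130]
= 102091/64598040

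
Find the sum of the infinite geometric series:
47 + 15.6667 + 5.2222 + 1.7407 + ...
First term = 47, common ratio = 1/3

For |r| < 1, S = a / (1 - r)
S = 47 / (1 - (1/3))
S = 47 / (2/3)
S = 141/2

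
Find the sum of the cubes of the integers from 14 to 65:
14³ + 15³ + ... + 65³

Use ∑_{k=1}^{n} k³ = [n(n+1)/2]², then subtract the first 13 terms.
∑_{k=1}^{65} k³ = [65×66/2]² = 2145² = 4601025
∑_{k=1}^{13} k³ = [13×14/2]² = 91² = 8281
∑_{k=14}^{65} k³ = 4601025 - 8281 = 4592744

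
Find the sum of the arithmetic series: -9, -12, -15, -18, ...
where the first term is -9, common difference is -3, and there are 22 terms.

Sₙ = n/2 × (first + last)
Last term = a + (n-1)d = -9 + (22-1)×(-3) = -72
S_22 = 22/2 × (-9 + (-72))
S_22 = 22/2 × (-81) = -891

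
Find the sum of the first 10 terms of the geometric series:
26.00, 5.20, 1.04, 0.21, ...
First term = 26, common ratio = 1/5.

Sₙ = a(1 - rⁿ) / (1 - r)
S_10 = 26(1 - (1/5)^10) / (1 - (1/5))
S_10 = 26(1 - (1/9765625)) / (4/5)
S_10 = 63476556/1953125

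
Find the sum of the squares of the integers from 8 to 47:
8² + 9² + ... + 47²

Use ∑_{k=1}^{n} k² = n(n+1)(2n+1)/6, then subtract the first 7 terms.
∑_{k=1}^{47} k² = 47×48×95/6 = 35720
∑_{k=1}^{7} k² = 7×8×15/6 = 140
∑_{k=8}^{47} k² = 35720 - 140 = 35580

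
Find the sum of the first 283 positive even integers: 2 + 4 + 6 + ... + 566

Sum of first n even numbers = n(n+1)
= 283×284
= 80372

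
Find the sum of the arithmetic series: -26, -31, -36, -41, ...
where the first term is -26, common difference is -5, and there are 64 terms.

Sₙ = n/2 × (first + last)
Last term = a + (n-1)d = -26 + (64-1)×(-5) = -341
S_64 = 64/2 × (-26 + (-341))
S_64 = 64/2 × (-367) = -11744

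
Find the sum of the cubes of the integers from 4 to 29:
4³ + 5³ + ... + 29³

Use ∑_{k=1}^{n} k³ = [n(n+1)/2]², then subtract the first 3 terms.
∑_{k=1}^{29} k³ = [29×30/2]² = 435² = 189225
∑_{k=1}^{3} k³ = [3×4/2]² = 6² = 36
∑_{k=4}^{29} k³ = 189225 - 36 = 189189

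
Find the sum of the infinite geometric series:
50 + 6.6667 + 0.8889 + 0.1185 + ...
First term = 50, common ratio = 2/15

For |r| < 1, S = a / (1 - r)
S = 50 / (1 - (2/15))
S = 50 / (13/15)
S = 750/13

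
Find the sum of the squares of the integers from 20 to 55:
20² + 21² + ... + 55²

Use ∑_{k=1}^{n} k² = n(n+1)(2n+1)/6, then subtract the first 19 terms.
∑_{k=1}^{55} k² = 55×56×111/6 = 56980
∑_{k=1}^{19} k² = 19×20×39/6 = 2470
∑_{k=20}^{55} k² = 56980 - 2470 = 54510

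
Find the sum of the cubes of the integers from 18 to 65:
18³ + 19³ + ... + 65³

Use ∑_{k=1}^{n} k³ = [n(n+1)/2]², then subtract the first 17 terms.
∑_{k=1}^{65} k³ = [65×66/2]² = 2145² = 4601025
∑_{k=1}^{17} k³ = [17×18/2]² = 153² = 23409
∑_{k=18}^{65} k³ = 4601025 - 23409 = 4577616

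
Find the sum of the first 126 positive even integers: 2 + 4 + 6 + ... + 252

Sum of first n even numbers = n(n+1)
= 126×127
= 16002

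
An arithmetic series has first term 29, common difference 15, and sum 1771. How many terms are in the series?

Using S = n/2 × [2a + (n-1)d]
1771 = n/2 × [2(29) + (n-1)(15)]
1771 = n/2 × [58 + 15n - 15]
3542 = n × [43 + 15n]
15n² + (43)n - 3542 = 0
Discriminant: Δ = (43)² - 4(15)(-3542) = 1849 + 212520 = 214369
√Δ = 463
n = [-(43) + √Δ] / (2·15) = (-43 + 463) / 30 = 420 / 30 = 14
(The negative root is discarded since n must be a positive integer.)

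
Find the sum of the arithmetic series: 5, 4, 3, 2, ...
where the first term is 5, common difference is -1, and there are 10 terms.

Sₙ = n/2 × (first + last)
Last term = a + (n-1)d = 5 + (10-1)×(-1) = -4
S_10 = 10/2 × (5 + (-4))
S_10 = 10/2 × 1 = 5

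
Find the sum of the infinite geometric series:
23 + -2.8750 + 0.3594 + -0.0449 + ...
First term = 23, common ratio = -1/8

For |r| < 1, S = a / (1 - r)
S = 23 / (1 - (-1/8))
S = 23 / (9/8)
S = 184/9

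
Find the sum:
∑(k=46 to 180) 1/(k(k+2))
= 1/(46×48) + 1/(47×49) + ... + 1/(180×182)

Partial fractions: 1/(k(k+2)) = (1/2)[1/k - 1/(k+2)]
Telescoping leaves the first two and last two terms:
= (1/2)[1/46 + 1/47 - 1/181 - 1/182]
= 284850/17805151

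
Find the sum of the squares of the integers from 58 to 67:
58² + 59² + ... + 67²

Use ∑_{k=1}^{n} k² = n(n+1)(2n+1)/6, then subtract the first 57 terms.
∑_{k=1}^{67} k² = 67×68×135/6 = 102510
∑_{k=1}^{57} k² = 57×58×115/6 = 63365
∑_{k=58}^{67} k² = 102510 - 63365 = 39145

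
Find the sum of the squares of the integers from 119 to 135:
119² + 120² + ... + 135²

Use ∑_{k=1}^{n} k² = n(n+1)(2n+1)/6, then subtract the first 118 terms.
∑_{k=1}^{135} k² = 135×136×271/6 = 829260
∑_{k=1}^{118} k² = 118×119×237/6 = 554659
∑_{k=119}^{135} k² = 829260 - 554659 = 274601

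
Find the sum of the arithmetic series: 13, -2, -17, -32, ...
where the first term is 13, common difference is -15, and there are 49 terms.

Sₙ = n/2 × (first + last)
Last term = a + (n-1)d = 13 + (49-1)×(-15) = -707
S_49 = 49/2 × (13 + (-707))
S_49 = 49/2 × (-694) = -17003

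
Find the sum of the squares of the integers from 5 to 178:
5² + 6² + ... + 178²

Use ∑_{k=1}^{n} k² = n(n+1)(2n+1)/6, then subtract the first 4 terms.
∑_{k=1}^{178} k² = 178×179×357/6 = 1895789
∑_{k=1}^{4} k² = 4×5×9/6 = 30
∑_{k=5}^{178} k² = 1895789 - 30 = 1895759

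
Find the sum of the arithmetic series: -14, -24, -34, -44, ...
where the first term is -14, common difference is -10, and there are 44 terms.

Sₙ = n/2 × (first + last)
Last term = a + (n-1)d = -14 + (44-1)×(-10) = -444
S_44 = 44/2 × (-14 + (-444))
S_44 = 44/2 × (-458) = -10076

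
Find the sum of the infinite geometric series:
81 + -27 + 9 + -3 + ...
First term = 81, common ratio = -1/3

For |r| < 1, S = a / (1 - r)
S = 81 / (1 - (-1/3))
S = 81 / (4/3)
S = 243/4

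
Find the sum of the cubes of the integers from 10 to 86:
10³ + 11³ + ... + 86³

Use ∑_{k=1}^{n} k³ = [n(n+1)/2]², then subtract the first 9 terms.
∑_{k=1}^{86} k³ = [86×87/2]² = 3741² = 13995081
∑_{k=1}^{9} k³ = [9×10/2]² = 45² = 2025
∑_{k=10}^{86} k³ = 13995081 - 2025 = 13993056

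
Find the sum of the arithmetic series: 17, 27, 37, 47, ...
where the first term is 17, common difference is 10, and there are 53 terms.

Sₙ = n/2 × (first + last)
Last term = a + (n-1)d = 17 + (53-1)×10 = 537
S_53 = 53/2 × (17 + 537)
S_53 = 53/2 × 554 = 14681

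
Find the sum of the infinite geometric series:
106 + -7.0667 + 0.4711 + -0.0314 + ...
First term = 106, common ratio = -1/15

For |r| < 1, S = a / (1 - r)
S = 106 / (1 - (-1/15))
S = 106 / (16/15)
S = 795/8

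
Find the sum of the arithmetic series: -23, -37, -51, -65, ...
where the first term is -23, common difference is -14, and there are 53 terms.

Sₙ = n/2 × (first + last)
Last term = a + (n-1)d = -23 + (53-1)×(-14) = -751
S_53 = 53/2 × (-23 + (-751))
S_53 = 53/2 × (-774) = -20511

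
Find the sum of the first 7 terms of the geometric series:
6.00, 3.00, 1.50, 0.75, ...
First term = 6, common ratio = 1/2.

Sₙ = a(1 - rⁿ) / (1 - r)
S_7 = 6(1 - (1/2)^7) / (1 - (1/2))
S_7 = 6(1 - (1/128)) / (1/2)
S_7 = 381/32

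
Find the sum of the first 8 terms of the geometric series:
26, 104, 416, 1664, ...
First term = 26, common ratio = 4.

Sₙ = a(1 - rⁿ) / (1 - r)
S_8 = 26(1 - 4^8) / (1 - 4)
S_8 = 26(1 - 65536) / (-3)
S_8 = 567970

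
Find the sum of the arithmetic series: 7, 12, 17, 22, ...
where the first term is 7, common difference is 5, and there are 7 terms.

Sₙ = n/2 × (first + last)
Last term = a + (n-1)d = 7 + (7-1)×5 = 37
S_7 = 7/2 × (7 + 37)
S_7 = 7/2 × 44 = 154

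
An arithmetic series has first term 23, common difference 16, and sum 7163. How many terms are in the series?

Using S = n/2 × [2a + (n-1)d]
7163 = n/2 × [2(23) + (n-1)(16)]
7163 = n/2 × [46 + 16n - 16]
14326 = n × [30 + 16n]
16n² + (30)n - 14326 = 0
Discriminant: Δ = (30)² - 4(16)(-14326) = 900 + 916864 = 917764
√Δ = 958
n = [-(30) + √Δ] / (2·16) = (-30 + 958) / 32 = 928 / 32 = 29
(The negative root is discarded since n must be a positive integer.)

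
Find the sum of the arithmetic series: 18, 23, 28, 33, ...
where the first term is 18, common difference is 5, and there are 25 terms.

Sₙ = n/2 × (first + last)
Last term = a + (n-1)d = 18 + (25-1)×5 = 138
S_25 = 25/2 × (18 + 138)
S_25 = 25/2 × 156 = 1950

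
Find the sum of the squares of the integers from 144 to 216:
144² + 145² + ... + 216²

Use ∑_{k=1}^{n} k² = n(n+1)(2n+1)/6, then subtract the first 143 terms.
∑_{k=1}^{216} k² = 216×217×433/6 = 3382596
∑_{k=1}^{143} k² = 143×144×287/6 = 984984
∑_{k=144}^{216} k² = 3382596 - 984984 = 2397612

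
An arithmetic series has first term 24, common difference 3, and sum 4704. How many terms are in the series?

Using S = n/2 × [2a + (n-1)d]
4704 = n/2 × [2(24) + (n-1)(3)]
4704 = n/2 × [48 + 3n - 3]
9408 = n × [45 + 3n]
3n² + (45)n - 9408 = 0
Discriminant: Δ = (45)² - 4(3)(-9408) = 2025 + 112896 = 114921
√Δ = 339
n = [-(45) + √Δ] / (2·3) = (-45 + 339) / 6 = 294 / 6 = 49
(The negative root is discarded since n must be a positive integer.)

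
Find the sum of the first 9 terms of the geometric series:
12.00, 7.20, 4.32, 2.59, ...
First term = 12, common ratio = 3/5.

Sₙ = a(1 - rⁿ) / (1 - r)
S_9 = 12(1 - (3/5)^9) / (1 - (3/5))
S_9 = 12(1 - (19683/1953125)) / (2/5)
S_9 = 11600652/390625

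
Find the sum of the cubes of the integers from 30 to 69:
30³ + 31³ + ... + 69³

Use ∑_{k=1}^{n} k³ = [n(n+1)/2]², then subtract the first 29 terms.
∑_{k=1}^{69} k³ = [69×70/2]² = 2415² = 5832225
∑_{k=1}^{29} k³ = [29×30/2]² = 435² = 189225
∑_{k=30}^{69} k³ = 5832225 - 189225 = 5643000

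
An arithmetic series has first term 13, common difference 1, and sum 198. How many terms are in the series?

Using S = n/2 × [2a + (n-1)d]
198 = n/2 × [2(13) + (n-1)(1)]
198 = n/2 × [26 + 1n - 1]
396 = n × [25 + 1n]
1n² + (25)n - 396 = 0
Discriminant: Δ = (25)² - 4(1)(-396) = 625 + 1584 = 2209
√Δ = 47
n = [-(25) + √Δ] / (2·1) = (-25 + 47) / 2 = 22 / 2 = 11
(The negative root is discarded since n must be a positive integer.)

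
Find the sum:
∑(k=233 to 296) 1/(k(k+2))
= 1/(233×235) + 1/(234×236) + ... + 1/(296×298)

Partial fractions: 1/(k(k+2)) = (1/2)[1/k - 1/(k+2)]
Telescoping leaves the first two and last two terms:
= (1/2)[1/233 + 1/234 - 1/297 - 1/298]
= 123496/134042337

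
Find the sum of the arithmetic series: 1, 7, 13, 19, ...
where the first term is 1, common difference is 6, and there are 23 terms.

Sₙ = n/2 × (first + last)
Last term = a + (n-1)d = 1 + (23-1)×6 = 133
S_23 = 23/2 × (1 + 133)
S_23 = 23/2 × 134 = 1541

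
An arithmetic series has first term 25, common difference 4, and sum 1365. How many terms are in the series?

Using S = n/2 × [2a + (n-1)d]
1365 = n/2 × [2(25) + (n-1)(4)]
1365 = n/2 × [50 + 4n - 4]
2730 = n × [46 + 4n]
4n² + (46)n - 2730 = 0
Discriminant: Δ = (46)² - 4(4)(-2730) = 2116 + 43680 = 45796
√Δ = 214
n = [-(46) + √Δ] / (2·4) = (-46 + 214) / 8 = 168 / 8 = 21
(The negative root is discarded since n must be a positive integer.)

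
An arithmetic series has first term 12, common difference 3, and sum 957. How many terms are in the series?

Using S = n/2 × [2a + (n-1)d]
957 = n/2 × [2(12) + (n-1)(3)]
957 = n/2 × [24 + 3n - 3]
1914 = n × [21 + 3n]
3n² + (21)n - 1914 = 0
Discriminant: Δ = (21)² - 4(3)(-1914) = 441 + 22968 = 23409
√Δ = 153
n = [-(21) + √Δ] / (2·3) = (-21 + 153) / 6 = 132 / 6 = 22
(The negative root is discarded since n must be a positive integer.)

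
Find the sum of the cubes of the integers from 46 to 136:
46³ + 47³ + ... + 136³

Use ∑_{k=1}^{n} k³ = [n(n+1)/2]², then subtract the first 45 terms.
∑_{k=1}^{136} k³ = [136×137/2]² = 9316² = 86787856
∑_{k=1}^{45} k³ = [45×46/2]² = 1035² = 1071225
∑_{k=46}^{136} k³ = 86787856 - 1071225 = 85716631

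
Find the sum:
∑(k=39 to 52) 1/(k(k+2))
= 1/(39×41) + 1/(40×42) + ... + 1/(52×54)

Partial fractions: 1/(k(k+2)) = (1/2)[1/k - 1/(k+2)]
Telescoping leaves the first two and last two terms:
= (1/2)[1/39 + 1/40 - 1/53 - 1/54]
= 9863/1488240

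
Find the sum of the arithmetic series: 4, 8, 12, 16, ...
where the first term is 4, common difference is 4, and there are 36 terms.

Sₙ = n/2 × (first + last)
Last term = a + (n-1)d = 4 + (36-1)×4 = 144
S_36 = 36/2 × (4 + 144)
S_36 = 36/2 × 148 = 2664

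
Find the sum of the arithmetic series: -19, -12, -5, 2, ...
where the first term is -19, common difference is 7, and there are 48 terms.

Sₙ = n/2 × (first + last)
Last term = a + (n-1)d = -19 + (48-1)×7 = 310
S_48 = 48/2 × (-19 + 310)
S_48 = 48/2 × 291 = 6984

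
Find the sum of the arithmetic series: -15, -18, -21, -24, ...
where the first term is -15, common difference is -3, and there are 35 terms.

Sₙ = n/2 × (first + last)
Last term = a + (n-1)d = -15 + (35-1)×(-3) = -117
S_35 = 35/2 × (-15 + (-117))
S_35 = 35/2 × (-132) = -2310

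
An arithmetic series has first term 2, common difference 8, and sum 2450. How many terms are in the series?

Using S = n/2 × [2a + (n-1)d]
2450 = n/2 × [2(2) + (n-1)(8)]
2450 = n/2 × [4 + 8n - 8]
4900 = n × [-4 + 8n]
8n² + (-4)n - 4900 = 0
Discriminant: Δ = (-4)² - 4(8)(-4900) = 16 + 156800 = 156816
√Δ = 396
n = [-(-4) + √Δ] / (2·8) = (4 + 396) / 16 = 400 / 16 = 25
(The negative root is discarded since n must be a positive integer.)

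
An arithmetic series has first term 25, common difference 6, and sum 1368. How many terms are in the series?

Using S = n/2 × [2a + (n-1)d]
1368 = n/2 × [2(25) + (n-1)(6)]
1368 = n/2 × [50 + 6n - 6]
2736 = n × [44 + 6n]
6n² + (44)n - 2736 = 0
Discriminant: Δ = (44)² - 4(6)(-2736) = 1936 + 65664 = 67600
√Δ = 260
n = [-(44) + √Δ] / (2·6) = (-44 + 260) / 12 = 216 / 12 = 18
(The negative root is discarded since n must be a positive integer.)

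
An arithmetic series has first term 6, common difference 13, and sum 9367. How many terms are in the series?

Using S = n/2 × [2a + (n-1)d]
9367 = n/2 × [2(6) + (n-1)(13)]
9367 = n/2 × [12 + 13n - 13]
18734 = n × [-1 + 13n]
13n² + (-1)n - 18734 = 0
Discriminant: Δ = (-1)² - 4(13)(-18734) = 1 + 974168 = 974169
√Δ = 987
n = [-(-1) + √Δ] / (2·13) = (1 + 987) / 26 = 988 / 26 = 38
(The negative root is discarded since n must be a positive integer.)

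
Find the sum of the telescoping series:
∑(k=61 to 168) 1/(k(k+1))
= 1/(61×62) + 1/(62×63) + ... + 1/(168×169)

Partial fractions: 1/(k(k+1)) = 1/k - 1/(k+1)
The series telescopes:
= (1/61 - 1/62) + (1/62 - 1/63) + ... + (1/168 - 1/169)
= 1/61 - 1/169
= 108/10309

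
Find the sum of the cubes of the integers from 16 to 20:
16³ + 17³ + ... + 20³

Use ∑_{k=1}^{n} k³ = [n(n+1)/2]², then subtract the first 15 terms.
∑_{k=1}^{20} k³ = [20×21/2]² = 210² = 44100
∑_{k=1}^{15} k³ = [15×16/2]² = 120² = 14400
∑_{k=16}^{20} k³ = 44100 - 14400 = 29700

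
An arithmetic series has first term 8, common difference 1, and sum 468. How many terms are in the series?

Using S = n/2 × [2a + (n-1)d]
468 = n/2 × [2(8) + (n-1)(1)]
468 = n/2 × [16 + 1n - 1]
936 = n × [15 + 1n]
1n² + (15)n - 936 = 0
Discriminant: Δ = (15)² - 4(1)(-936) = 225 + 3744 = 3969
√Δ = 63
n = [-(15) + √Δ] / (2·1) = (-15 + 63) / 2 = 48 / 2 = 24
(The negative root is discarded since n must be a positive integer.)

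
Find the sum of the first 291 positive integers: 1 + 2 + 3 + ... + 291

Formula: ∑k = n(n+1)/2
= 291×292/2
= 84972/2
= 42486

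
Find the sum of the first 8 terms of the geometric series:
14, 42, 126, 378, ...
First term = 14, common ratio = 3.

Sₙ = a(1 - rⁿ) / (1 - r)
S_8 = 14(1 - 3^8) / (1 - 3)
S_8 = 14(1 - 6561) / (-2)
S_8 = 45920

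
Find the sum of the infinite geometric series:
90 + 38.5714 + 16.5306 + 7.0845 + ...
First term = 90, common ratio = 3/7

For |r| < 1, S = a / (1 - r)
S = 90 / (1 - (3/7))
S = 90 / (4/7)
S = 315/2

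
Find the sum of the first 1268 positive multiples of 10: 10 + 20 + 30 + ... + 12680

Factor out 10: = 10(1 + 2 + ... + 1268) = 10 × n(n+1)/2
= 10 × 1268×1269/2
= 10 × 804546
= 8045460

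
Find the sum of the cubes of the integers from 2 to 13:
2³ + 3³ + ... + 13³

Use ∑_{k=1}^{n} k³ = [n(n+1)/2]², then subtract the first 1 terms.
∑_{k=1}^{13} k³ = [13×14/2]² = 91² = 8281
∑_{k=1}^{1} k³ = [1×2/2]² = 1² = 1
∑_{k=2}^{13} k³ = 8281 - 1 = 8280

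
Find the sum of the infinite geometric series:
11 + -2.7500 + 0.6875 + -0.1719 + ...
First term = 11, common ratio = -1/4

For |r| < 1, S = a / (1 - r)
S = 11 / (1 - (-1/4))
S = 11 / (5/4)
S = 44/5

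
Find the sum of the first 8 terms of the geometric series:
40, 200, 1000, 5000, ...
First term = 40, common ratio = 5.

Sₙ = a(1 - rⁿ) / (1 - r)
S_8 = 40(1 - 5^8) / (1 - 5)
S_8 = 40(1 - 390625) / (-4)
S_8 = 3906240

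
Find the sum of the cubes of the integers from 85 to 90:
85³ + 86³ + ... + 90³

Use ∑_{k=1}^{n} k³ = [n(n+1)/2]², then subtract the first 84 terms.
∑_{k=1}^{90} k³ = [90×91/2]² = 4095² = 16769025
∑_{k=1}^{84} k³ = [84×85/2]² = 3570² = 12744900
∑_{k=85}^{90} k³ = 16769025 - 12744900 = 4024125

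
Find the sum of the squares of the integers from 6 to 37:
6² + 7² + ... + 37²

Use ∑_{k=1}^{n} k² = n(n+1)(2n+1)/6, then subtract the first 5 terms.
∑_{k=1}^{37} k² = 37×38×75/6 = 17575
∑_{k=1}^{5} k² = 5×6×11/6 = 55
∑_{k=6}^{37} k² = 17575 - 55 = 17520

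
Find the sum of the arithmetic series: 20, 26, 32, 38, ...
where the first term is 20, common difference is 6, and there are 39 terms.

Sₙ = n/2 × (first + last)
Last term = a + (n-1)d = 20 + (39-1)×6 = 248
S_39 = 39/2 × (20 + 248)
S_39 = 39/2 × 268 = 5226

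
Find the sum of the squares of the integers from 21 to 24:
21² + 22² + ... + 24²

Use ∑_{k=1}^{n} k² = n(n+1)(2n+1)/6, then subtract the first 20 terms.
∑_{k=1}^{24} k² = 24×25×49/6 = 4900
∑_{k=1}^{20} k² = 20×21×41/6 = 2870
∑_{k=21}^{24} k² = 4900 - 2870 = 2030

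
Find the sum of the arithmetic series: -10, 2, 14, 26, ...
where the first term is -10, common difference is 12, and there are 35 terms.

Sₙ = n/2 × (first + last)
Last term = a + (n-1)d = -10 + (35-1)×12 = 398
S_35 = 35/2 × (-10 + 398)
S_35 = 35/2 × 388 = 6790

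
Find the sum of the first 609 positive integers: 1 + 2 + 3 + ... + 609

Formula: ∑k = n(n+1)/2
= 609×610/2
= 371490/2
= 185745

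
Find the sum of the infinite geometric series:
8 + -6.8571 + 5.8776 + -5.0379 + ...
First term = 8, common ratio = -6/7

For |r| < 1, S = a / (1 - r)
S = 8 / (1 - (-6/7))
S = 8 / (13/7)
S = 56/13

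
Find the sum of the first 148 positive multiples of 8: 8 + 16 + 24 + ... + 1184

Factor out 8: = 8(1 + 2 + ... + 148) = 8 × n(n+1)/2
= 8 × 148×149/2
= 8 × 11026
= 88208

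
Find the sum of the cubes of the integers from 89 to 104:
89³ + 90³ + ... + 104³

Use ∑_{k=1}^{n} k³ = [n(n+1)/2]², then subtract the first 88 terms.
∑_{k=1}^{104} k³ = [104×105/2]² = 5460² = 29811600
∑_{k=1}^{88} k³ = [88×89/2]² = 3916² = 15335056
∑_{k=89}^{104} k³ = 29811600 - 15335056 = 14476544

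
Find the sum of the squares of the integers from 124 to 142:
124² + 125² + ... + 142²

Use ∑_{k=1}^{n} k² = n(n+1)(2n+1)/6, then subtract the first 123 terms.
∑_{k=1}^{142} k² = 142×143×285/6 = 964535
∑_{k=1}^{123} k² = 123×124×247/6 = 627874
∑_{k=124}^{142} k² = 964535 - 627874 = 336661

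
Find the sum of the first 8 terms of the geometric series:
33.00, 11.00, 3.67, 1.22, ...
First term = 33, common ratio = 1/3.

Sₙ = a(1 - rⁿ) / (1 - r)
S_8 = 33(1 - (1/3)^8) / (1 - (1/3))
S_8 = 33(1 - (1/6561)) / (2/3)
S_8 = 36080/729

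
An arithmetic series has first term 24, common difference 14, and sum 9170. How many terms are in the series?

Using S = n/2 × [2a + (n-1)d]
9170 = n/2 × [2(24) + (n-1)(14)]
9170 = n/2 × [48 + 14n - 14]
18340 = n × [34 + 14n]
14n² + (34)n - 18340 = 0
Discriminant: Δ = (34)² - 4(14)(-18340) = 1156 + 1027040 = 1028196
√Δ = 1014
n = [-(34) + √Δ] / (2·14) = (-34 + 1014) / 28 = 980 / 28 = 35
(The negative root is discarded since n must be a positive integer.)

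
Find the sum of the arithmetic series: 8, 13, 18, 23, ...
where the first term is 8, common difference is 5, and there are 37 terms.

Sₙ = n/2 × (first + last)
Last term = a + (n-1)d = 8 + (37-1)×5 = 188
S_37 = 37/2 × (8 + 188)
S_37 = 37/2 × 196 = 3626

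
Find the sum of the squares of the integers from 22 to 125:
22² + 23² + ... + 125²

Use ∑_{k=1}^{n} k² = n(n+1)(2n+1)/6, then subtract the first 21 terms.
∑_{k=1}^{125} k² = 125×126×251/6 = 658875
∑_{k=1}^{21} k² = 21×22×43/6 = 3311
∑_{k=22}^{125} k² = 658875 - 3311 = 655564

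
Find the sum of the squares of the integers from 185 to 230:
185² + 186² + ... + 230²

Use ∑_{k=1}^{n} k² = n(n+1)(2n+1)/6, then subtract the first 184 terms.
∑_{k=1}^{230} k² = 230×231×461/6 = 4082155
∑_{k=1}^{184} k² = 184×185×369/6 = 2093460
∑_{k=185}^{230} k² = 4082155 - 2093460 = 1988695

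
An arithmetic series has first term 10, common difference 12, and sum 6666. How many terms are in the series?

Using S = n/2 × [2a + (n-1)d]
6666 = n/2 × [2(10) + (n-1)(12)]
6666 = n/2 × [20 + 12n - 12]
13332 = n × [8 + 12n]
12n² + (8)n - 13332 = 0
Discriminant: Δ = (8)² - 4(12)(-13332) = 64 + 639936 = 640000
√Δ = 800
n = [-(8) + √Δ] / (2·12) = (-8 + 800) / 24 = 792 / 24 = 33
(The negative root is discarded since n must be a positive integer.)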